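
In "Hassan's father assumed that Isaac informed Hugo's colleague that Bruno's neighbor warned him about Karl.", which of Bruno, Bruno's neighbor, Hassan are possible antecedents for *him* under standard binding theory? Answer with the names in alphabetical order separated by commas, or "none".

Bruno, Hassan

*him* is a pronoun; Principle B requires it to be free in its binding domain — the clause headed by 'warned'.
— Bruno: possessor inside the subject DP of the clause headed by 'warned'; does not c-command the pronoun — Principle B does not apply; allowed.
— Bruno's neighbor: subject of the clause headed by 'warned'; c-commands the pronoun within its binding domain — blocked (Principle B).
— Hassan: possessor inside the subject DP of the matrix clause; does not c-command the pronoun — Principle B does not apply; allowed.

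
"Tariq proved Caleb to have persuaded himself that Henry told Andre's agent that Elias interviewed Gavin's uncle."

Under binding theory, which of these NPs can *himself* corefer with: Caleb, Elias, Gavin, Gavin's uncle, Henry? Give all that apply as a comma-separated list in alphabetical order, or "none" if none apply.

*himself* is a reflexive; Principle A requires it to be bound within its binding domain — the clause headed by 'persuaded'.
— Caleb: subject of the clause headed by 'persuaded'; c-commands the reflexive within its binding domain — allowed (Principle A).
— Elias: subject of the clause headed by 'interviewed'; does not c-command the reflexive — cannot bind it (Principle A).
— Gavin: possessor inside the object DP of the clause headed by 'interviewed'; does not c-command the reflexive — cannot bind it (Principle A).
— Gavin's uncle: object of the clause headed by 'interviewed'; does not c-command the reflexive — cannot bind it (Principle A).
— Henry: subject of the clause headed by 'told'; does not c-command the reflexive — cannot bind it (Principle A).

Caleb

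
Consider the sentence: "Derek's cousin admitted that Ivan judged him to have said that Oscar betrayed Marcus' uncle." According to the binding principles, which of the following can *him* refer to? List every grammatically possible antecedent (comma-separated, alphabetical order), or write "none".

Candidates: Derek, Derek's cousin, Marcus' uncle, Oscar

*him* is a pronoun; Principle B requires it to be free in its binding domain — the clause headed by 'judged'.
— Derek: possessor inside the subject DP of the matrix clause; does not c-command the pronoun — Principle B does not apply; allowed.
— Derek's cousin: subject of the matrix clause; c-commands the pronoun but lies outside its binding domain — allowed.
— Marcus' uncle: object of the clause headed by 'betrayed'; is c-commanded by the pronoun; coreference would bind this R-expression — blocked (Principle C).
— Oscar: subject of the clause headed by 'betrayed'; is c-commanded by the pronoun; coreference would bind this R-expression — blocked (Principle C).

Derek, Derek's cousin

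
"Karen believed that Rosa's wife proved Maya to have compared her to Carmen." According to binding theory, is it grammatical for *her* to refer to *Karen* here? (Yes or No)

Yes

*Karen* is an R-expression; Principle C requires it to be free (not bound by any c-commanding expression).
— her: object of the clause headed by 'compared'; the pronoun does not c-command the R-expression — coreference allowed.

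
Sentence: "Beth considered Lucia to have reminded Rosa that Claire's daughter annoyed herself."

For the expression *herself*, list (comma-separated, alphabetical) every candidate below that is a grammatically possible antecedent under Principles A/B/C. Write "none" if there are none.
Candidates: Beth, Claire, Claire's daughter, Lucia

Claire's daughter

*herself* is a reflexive; Principle A requires it to be bound within its binding domain — the clause headed by 'annoyed'.
— Beth: subject of the matrix clause; c-commands the reflexive but lies outside its binding domain — cannot bind it (Principle A).
— Claire: possessor inside the subject DP of the clause headed by 'annoyed'; does not c-command the reflexive — cannot bind it (Principle A).
— Claire's daughter: subject of the clause headed by 'annoyed'; c-commands the reflexive within its binding domain — allowed (Principle A).
— Lucia: subject of the clause headed by 'reminded'; c-commands the reflexive but lies outside its binding domain — cannot bind it (Principle A).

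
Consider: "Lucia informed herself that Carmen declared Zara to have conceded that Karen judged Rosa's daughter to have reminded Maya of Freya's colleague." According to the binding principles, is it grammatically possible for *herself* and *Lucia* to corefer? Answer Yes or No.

*herself* is a reflexive; Principle A requires it to be bound within its binding domain — the matrix clause.
— Lucia: subject of the matrix clause; c-commands the reflexive within its binding domain — allowed (Principle A).

Yes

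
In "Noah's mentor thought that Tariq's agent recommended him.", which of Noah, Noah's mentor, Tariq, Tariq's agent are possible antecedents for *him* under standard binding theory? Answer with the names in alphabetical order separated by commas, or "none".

Noah, Noah's mentor, Tariq

*him* is a pronoun; Principle B requires it to be free in its binding domain — the clause headed by 'recommended'.
— Noah: possessor inside the subject DP of the matrix clause; does not c-command the pronoun — Principle B does not apply; allowed.
— Noah's mentor: subject of the matrix clause; c-commands the pronoun but lies outside its binding domain — allowed.
— Tariq: possessor inside the subject DP of the clause headed by 'recommended'; does not c-command the pronoun — Principle B does not apply; allowed.
— Tariq's agent: subject of the clause headed by 'recommended'; c-commands the pronoun within its binding domain — blocked (Principle B).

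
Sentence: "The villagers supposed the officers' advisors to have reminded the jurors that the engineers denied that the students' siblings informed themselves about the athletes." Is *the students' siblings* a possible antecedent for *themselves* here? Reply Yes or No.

*themselves* is a reflexive; Principle A requires it to be bound within its binding domain — the clause headed by 'informed'.
— the students' siblings: subject of the clause headed by 'informed'; c-commands the reflexive within its binding domain — allowed (Principle A).

Yes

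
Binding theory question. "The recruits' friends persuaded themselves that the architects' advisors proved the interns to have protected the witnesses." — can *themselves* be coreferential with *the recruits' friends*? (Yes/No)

Yes

*themselves* is a reflexive; Principle A requires it to be bound within its binding domain — the matrix clause.
— the recruits' friends: subject of the matrix clause; c-commands the reflexive within its binding domain — allowed (Principle A).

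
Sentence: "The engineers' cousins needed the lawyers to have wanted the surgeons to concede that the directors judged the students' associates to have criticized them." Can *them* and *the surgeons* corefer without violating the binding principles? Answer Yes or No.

Yes

*the surgeons* is an R-expression; Principle C requires it to be free (not bound by any c-commanding expression).
— them: object of the clause headed by 'criticized'; the pronoun does not c-command the R-expression — coreference allowed.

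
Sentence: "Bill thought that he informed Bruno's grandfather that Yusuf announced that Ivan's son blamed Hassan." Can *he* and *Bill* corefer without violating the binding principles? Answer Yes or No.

*Bill* is an R-expression; Principle C requires it to be free (not bound by any c-commanding expression).
— he: subject of the clause headed by 'informed'; the pronoun does not c-command the R-expression — coreference allowed.

Yes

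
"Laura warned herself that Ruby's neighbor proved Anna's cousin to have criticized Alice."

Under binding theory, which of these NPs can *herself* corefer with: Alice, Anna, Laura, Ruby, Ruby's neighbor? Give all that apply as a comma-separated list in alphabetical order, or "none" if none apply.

*herself* is a reflexive; Principle A requires it to be bound within its binding domain — the matrix clause.
— Alice: object of the clause headed by 'criticized'; does not c-command the reflexive — cannot bind it (Principle A).
— Anna: possessor inside the subject DP of the clause headed by 'criticized'; does not c-command the reflexive — cannot bind it (Principle A).
— Laura: subject of the matrix clause; c-commands the reflexive within its binding domain — allowed (Principle A).
— Ruby: possessor inside the subject DP of the clause headed by 'proved'; does not c-command the reflexive — cannot bind it (Principle A).
— Ruby's neighbor: subject of the clause headed by 'proved'; does not c-command the reflexive — cannot bind it (Principle A).

Laura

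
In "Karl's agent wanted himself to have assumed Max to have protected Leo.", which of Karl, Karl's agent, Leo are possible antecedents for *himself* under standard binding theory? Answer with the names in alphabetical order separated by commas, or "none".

Karl's agent

*himself* is a reflexive; Principle A requires it to be bound within its binding domain — the matrix clause.
— Karl: possessor inside the subject DP of the matrix clause; does not c-command the reflexive — cannot bind it (Principle A).
— Karl's agent: subject of the matrix clause; c-commands the reflexive within its binding domain — allowed (Principle A).
— Leo: object of the clause headed by 'protected'; does not c-command the reflexive — cannot bind it (Principle A).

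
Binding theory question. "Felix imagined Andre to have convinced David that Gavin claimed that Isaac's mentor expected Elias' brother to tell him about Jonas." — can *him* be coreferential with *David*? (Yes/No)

*him* is a pronoun; Principle B requires it to be free in its binding domain — the clause headed by 'tell'.
— David: object of the clause headed by 'convinced'; c-commands the pronoun but lies outside its binding domain — allowed.

Yes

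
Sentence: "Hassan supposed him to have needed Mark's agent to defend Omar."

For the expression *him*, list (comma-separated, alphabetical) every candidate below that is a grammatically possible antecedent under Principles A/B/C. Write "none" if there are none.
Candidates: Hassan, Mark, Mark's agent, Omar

none

*him* is a pronoun; Principle B requires it to be free in its binding domain — the matrix clause.
— Hassan: subject of the matrix clause; c-commands the pronoun within its binding domain — blocked (Principle B).
— Mark: possessor inside the subject DP of the clause headed by 'defend'; is c-commanded by the pronoun; coreference would bind this R-expression — blocked (Principle C).
— Mark's agent: subject of the clause headed by 'defend'; is c-commanded by the pronoun; coreference would bind this R-expression — blocked (Principle C).
— Omar: object of the clause headed by 'defend'; is c-commanded by the pronoun; coreference would bind this R-expression — blocked (Principle C).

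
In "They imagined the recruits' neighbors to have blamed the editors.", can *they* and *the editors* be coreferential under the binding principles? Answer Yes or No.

No

*the editors* is an R-expression; Principle C requires it to be free (not bound by any c-commanding expression).
— they: subject of the matrix clause; the pronoun c-commands the R-expression — coreference blocked (Principle C).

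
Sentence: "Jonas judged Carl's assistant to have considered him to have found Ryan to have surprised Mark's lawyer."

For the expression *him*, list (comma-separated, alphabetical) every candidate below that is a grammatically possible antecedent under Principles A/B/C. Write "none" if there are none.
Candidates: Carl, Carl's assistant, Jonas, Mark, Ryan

Carl, Jonas

*him* is a pronoun; Principle B requires it to be free in its binding domain — the clause headed by 'considered'.
— Carl: possessor inside the subject DP of the clause headed by 'considered'; does not c-command the pronoun — Principle B does not apply; allowed.
— Carl's assistant: subject of the clause headed by 'considered'; c-commands the pronoun within its binding domain — blocked (Principle B).
— Jonas: subject of the matrix clause; c-commands the pronoun but lies outside its binding domain — allowed.
— Mark: possessor inside the object DP of the clause headed by 'surprised'; is c-commanded by the pronoun; coreference would bind this R-expression — blocked (Principle C).
— Ryan: subject of the clause headed by 'surprised'; is c-commanded by the pronoun; coreference would bind this R-expression — blocked (Principle C).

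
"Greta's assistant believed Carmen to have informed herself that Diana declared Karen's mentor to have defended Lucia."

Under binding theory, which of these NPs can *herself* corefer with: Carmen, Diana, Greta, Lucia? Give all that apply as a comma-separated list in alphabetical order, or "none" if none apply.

Carmen

*herself* is a reflexive; Principle A requires it to be bound within its binding domain — the clause headed by 'informed'.
— Carmen: subject of the clause headed by 'informed'; c-commands the reflexive within its binding domain — allowed (Principle A).
— Diana: subject of the clause headed by 'declared'; does not c-command the reflexive — cannot bind it (Principle A).
— Greta: possessor inside the subject DP of the matrix clause; does not c-command the reflexive — cannot bind it (Principle A).
— Lucia: object of the clause headed by 'defended'; does not c-command the reflexive — cannot bind it (Principle A).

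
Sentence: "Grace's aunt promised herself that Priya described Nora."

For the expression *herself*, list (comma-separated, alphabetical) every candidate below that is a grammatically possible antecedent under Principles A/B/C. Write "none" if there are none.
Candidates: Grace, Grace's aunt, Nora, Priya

*herself* is a reflexive; Principle A requires it to be bound within its binding domain — the matrix clause.
— Grace: possessor inside the subject DP of the matrix clause; does not c-command the reflexive — cannot bind it (Principle A).
— Grace's aunt: subject of the matrix clause; c-commands the reflexive within its binding domain — allowed (Principle A).
— Nora: object of the clause headed by 'described'; does not c-command the reflexive — cannot bind it (Principle A).
— Priya: subject of the clause headed by 'described'; does not c-command the reflexive — cannot bind it (Principle A).

Grace's aunt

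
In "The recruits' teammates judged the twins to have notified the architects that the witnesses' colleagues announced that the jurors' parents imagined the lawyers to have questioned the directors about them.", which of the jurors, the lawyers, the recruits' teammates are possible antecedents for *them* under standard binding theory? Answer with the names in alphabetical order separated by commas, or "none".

the jurors, the recruits' teammates

*them* is a pronoun; Principle B requires it to be free in its binding domain — the clause headed by 'questioned'.
— the jurors: possessor inside the subject DP of the clause headed by 'imagined'; does not c-command the pronoun — Principle B does not apply; allowed.
— the lawyers: subject of the clause headed by 'questioned'; c-commands the pronoun within its binding domain — blocked (Principle B).
— the recruits' teammates: subject of the matrix clause; c-commands the pronoun but lies outside its binding domain — allowed.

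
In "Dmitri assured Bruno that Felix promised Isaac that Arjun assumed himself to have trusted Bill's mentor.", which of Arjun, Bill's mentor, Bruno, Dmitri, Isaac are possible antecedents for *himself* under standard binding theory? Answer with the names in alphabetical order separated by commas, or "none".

Arjun

*himself* is a reflexive; Principle A requires it to be bound within its binding domain — the clause headed by 'assumed'.
— Arjun: subject of the clause headed by 'assumed'; c-commands the reflexive within its binding domain — allowed (Principle A).
— Bill's mentor: object of the clause headed by 'trusted'; does not c-command the reflexive — cannot bind it (Principle A).
— Bruno: object of the matrix clause; c-commands the reflexive but lies outside its binding domain — cannot bind it (Principle A).
— Dmitri: subject of the matrix clause; c-commands the reflexive but lies outside its binding domain — cannot bind it (Principle A).
— Isaac: object of the clause headed by 'promised'; c-commands the reflexive but lies outside its binding domain — cannot bind it (Principle A).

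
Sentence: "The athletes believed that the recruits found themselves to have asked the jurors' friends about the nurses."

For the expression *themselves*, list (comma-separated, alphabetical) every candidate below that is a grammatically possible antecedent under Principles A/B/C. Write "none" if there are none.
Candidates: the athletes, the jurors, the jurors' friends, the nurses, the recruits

*themselves* is a reflexive; Principle A requires it to be bound within its binding domain — the clause headed by 'found'.
— the athletes: subject of the matrix clause; c-commands the reflexive but lies outside its binding domain — cannot bind it (Principle A).
— the jurors: possessor inside the object DP of the clause headed by 'asked'; does not c-command the reflexive — cannot bind it (Principle A).
— the jurors' friends: object of the clause headed by 'asked'; does not c-command the reflexive — cannot bind it (Principle A).
— the nurses: second object of the clause headed by 'asked'; does not c-command the reflexive — cannot bind it (Principle A).
— the recruits: subject of the clause headed by 'found'; c-commands the reflexive within its binding domain — allowed (Principle A).

the recruits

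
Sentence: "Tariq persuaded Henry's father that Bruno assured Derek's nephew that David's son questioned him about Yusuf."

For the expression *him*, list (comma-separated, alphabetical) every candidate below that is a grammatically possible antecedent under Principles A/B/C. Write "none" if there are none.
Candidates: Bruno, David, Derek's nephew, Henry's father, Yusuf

*him* is a pronoun; Principle B requires it to be free in its binding domain — the clause headed by 'questioned'.
— Bruno: subject of the clause headed by 'assured'; c-commands the pronoun but lies outside its binding domain — allowed.
— David: possessor inside the subject DP of the clause headed by 'questioned'; does not c-command the pronoun — Principle B does not apply; allowed.
— Derek's nephew: object of the clause headed by 'assured'; c-commands the pronoun but lies outside its binding domain — allowed.
— Henry's father: object of the matrix clause; c-commands the pronoun but lies outside its binding domain — allowed.
— Yusuf: second object of the clause headed by 'questioned'; is c-commanded by the pronoun; coreference would bind this R-expression — blocked (Principle C).

Bruno, David, Derek's nephew, Henry's father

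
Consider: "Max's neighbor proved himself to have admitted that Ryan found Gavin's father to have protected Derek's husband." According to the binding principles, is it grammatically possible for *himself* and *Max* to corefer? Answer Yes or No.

No

*himself* is a reflexive; Principle A requires it to be bound within its binding domain — the matrix clause.
— Max: possessor inside the subject DP of the matrix clause; does not c-command the reflexive — cannot bind it (Principle A).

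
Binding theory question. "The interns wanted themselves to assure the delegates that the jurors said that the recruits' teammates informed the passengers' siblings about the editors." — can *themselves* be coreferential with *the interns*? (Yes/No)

*themselves* is a reflexive; Principle A requires it to be bound within its binding domain — the matrix clause.
— the interns: subject of the matrix clause; c-commands the reflexive within its binding domain — allowed (Principle A).

Yes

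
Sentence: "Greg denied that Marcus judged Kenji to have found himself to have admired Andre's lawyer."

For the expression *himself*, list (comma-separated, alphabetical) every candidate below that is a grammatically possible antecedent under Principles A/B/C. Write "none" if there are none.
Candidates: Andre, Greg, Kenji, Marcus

Kenji

*himself* is a reflexive; Principle A requires it to be bound within its binding domain — the clause headed by 'found'.
— Andre: possessor inside the object DP of the clause headed by 'admired'; does not c-command the reflexive — cannot bind it (Principle A).
— Greg: subject of the matrix clause; c-commands the reflexive but lies outside its binding domain — cannot bind it (Principle A).
— Kenji: subject of the clause headed by 'found'; c-commands the reflexive within its binding domain — allowed (Principle A).
— Marcus: subject of the clause headed by 'judged'; c-commands the reflexive but lies outside its binding domain — cannot bind it (Principle A).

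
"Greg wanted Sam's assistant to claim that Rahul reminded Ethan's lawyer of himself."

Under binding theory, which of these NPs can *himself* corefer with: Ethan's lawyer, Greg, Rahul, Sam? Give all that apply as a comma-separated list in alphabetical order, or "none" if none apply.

Ethan's lawyer, Rahul

*himself* is a reflexive; Principle A requires it to be bound within its binding domain — the clause headed by 'reminded'.
— Ethan's lawyer: object of the clause headed by 'reminded'; c-commands the reflexive within its binding domain — allowed (Principle A).
— Greg: subject of the matrix clause; c-commands the reflexive but lies outside its binding domain — cannot bind it (Principle A).
— Rahul: subject of the clause headed by 'reminded'; c-commands the reflexive within its binding domain — allowed (Principle A).
— Sam: possessor inside the subject DP of the clause headed by 'claim'; does not c-command the reflexive — cannot bind it (Principle A).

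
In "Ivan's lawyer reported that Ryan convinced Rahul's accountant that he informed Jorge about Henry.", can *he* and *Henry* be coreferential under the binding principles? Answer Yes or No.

*Henry* is an R-expression; Principle C requires it to be free (not bound by any c-commanding expression).
— he: subject of the clause headed by 'informed'; the pronoun c-commands the R-expression — coreference blocked (Principle C).

No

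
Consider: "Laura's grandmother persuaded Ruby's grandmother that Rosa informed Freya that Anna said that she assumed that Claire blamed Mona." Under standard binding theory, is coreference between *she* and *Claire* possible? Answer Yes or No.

No

*Claire* is an R-expression; Principle C requires it to be free (not bound by any c-commanding expression).
— she: subject of the clause headed by 'assumed'; the pronoun c-commands the R-expression — coreference blocked (Principle C).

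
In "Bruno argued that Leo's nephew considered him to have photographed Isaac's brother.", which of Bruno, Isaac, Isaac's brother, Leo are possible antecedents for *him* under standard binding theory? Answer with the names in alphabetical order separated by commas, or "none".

Bruno, Leo

*him* is a pronoun; Principle B requires it to be free in its binding domain — the clause headed by 'considered'.
— Bruno: subject of the matrix clause; c-commands the pronoun but lies outside its binding domain — allowed.
— Isaac: possessor inside the object DP of the clause headed by 'photographed'; is c-commanded by the pronoun; coreference would bind this R-expression — blocked (Principle C).
— Isaac's brother: object of the clause headed by 'photographed'; is c-commanded by the pronoun; coreference would bind this R-expression — blocked (Principle C).
— Leo: possessor inside the subject DP of the clause headed by 'considered'; does not c-command the pronoun — Principle B does not apply; allowed.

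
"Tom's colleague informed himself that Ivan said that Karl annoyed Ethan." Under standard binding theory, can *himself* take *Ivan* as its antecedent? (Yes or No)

*himself* is a reflexive; Principle A requires it to be bound within its binding domain — the matrix clause.
— Ivan: subject of the clause headed by 'said'; does not c-command the reflexive — cannot bind it (Principle A).

No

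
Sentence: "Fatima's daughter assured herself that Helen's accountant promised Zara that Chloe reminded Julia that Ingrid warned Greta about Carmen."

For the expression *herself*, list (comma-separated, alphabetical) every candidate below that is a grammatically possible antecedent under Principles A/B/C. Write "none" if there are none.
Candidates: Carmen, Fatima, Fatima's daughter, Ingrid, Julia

*herself* is a reflexive; Principle A requires it to be bound within its binding domain — the matrix clause.
— Carmen: second object of the clause headed by 'warned'; does not c-command the reflexive — cannot bind it (Principle A).
— Fatima: possessor inside the subject DP of the matrix clause; does not c-command the reflexive — cannot bind it (Principle A).
— Fatima's daughter: subject of the matrix clause; c-commands the reflexive within its binding domain — allowed (Principle A).
— Ingrid: subject of the clause headed by 'warned'; does not c-command the reflexive — cannot bind it (Principle A).
— Julia: object of the clause headed by 'reminded'; does not c-command the reflexive — cannot bind it (Principle A).

Fatima's daughter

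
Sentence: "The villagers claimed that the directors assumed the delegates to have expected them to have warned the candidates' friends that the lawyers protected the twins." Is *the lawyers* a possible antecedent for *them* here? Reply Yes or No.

No

*them* is a pronoun; Principle B requires it to be free in its binding domain — the clause headed by 'expected'.
— the lawyers: subject of the clause headed by 'protected'; is c-commanded by the pronoun; coreference would bind this R-expression — blocked (Principle C).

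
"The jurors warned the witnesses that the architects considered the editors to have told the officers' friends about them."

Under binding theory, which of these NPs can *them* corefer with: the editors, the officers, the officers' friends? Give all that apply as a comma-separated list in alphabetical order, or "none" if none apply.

the officers

*them* is a pronoun; Principle B requires it to be free in its binding domain — the clause headed by 'told'.
— the editors: subject of the clause headed by 'told'; c-commands the pronoun within its binding domain — blocked (Principle B).
— the officers: possessor inside the object DP of the clause headed by 'told'; does not c-command the pronoun — Principle B does not apply; allowed.
— the officers' friends: object of the clause headed by 'told'; c-commands the pronoun within its binding domain — blocked (Principle B).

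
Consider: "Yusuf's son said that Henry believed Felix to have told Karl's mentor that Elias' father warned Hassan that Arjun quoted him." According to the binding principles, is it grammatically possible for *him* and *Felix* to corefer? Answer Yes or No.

*him* is a pronoun; Principle B requires it to be free in its binding domain — the clause headed by 'quoted'.
— Felix: subject of the clause headed by 'told'; c-commands the pronoun but lies outside its binding domain — allowed.

Yes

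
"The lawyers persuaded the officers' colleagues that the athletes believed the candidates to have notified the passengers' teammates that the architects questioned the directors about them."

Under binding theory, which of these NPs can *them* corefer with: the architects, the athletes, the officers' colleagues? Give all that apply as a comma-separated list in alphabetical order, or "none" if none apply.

*them* is a pronoun; Principle B requires it to be free in its binding domain — the clause headed by 'questioned'.
— the architects: subject of the clause headed by 'questioned'; c-commands the pronoun within its binding domain — blocked (Principle B).
— the athletes: subject of the clause headed by 'believed'; c-commands the pronoun but lies outside its binding domain — allowed.
— the officers' colleagues: object of the matrix clause; c-commands the pronoun but lies outside its binding domain — allowed.

the athletes, the officers' colleagues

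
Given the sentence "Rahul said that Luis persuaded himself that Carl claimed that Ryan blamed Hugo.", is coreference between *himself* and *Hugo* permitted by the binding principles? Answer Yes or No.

*himself* is a reflexive; Principle A requires it to be bound within its binding domain — the clause headed by 'persuaded'.
— Hugo: object of the clause headed by 'blamed'; does not c-command the reflexive — cannot bind it (Principle A).

No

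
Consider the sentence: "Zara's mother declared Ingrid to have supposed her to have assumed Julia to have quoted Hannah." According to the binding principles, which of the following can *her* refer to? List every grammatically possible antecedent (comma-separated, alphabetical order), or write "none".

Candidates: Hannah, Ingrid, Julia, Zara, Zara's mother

*her* is a pronoun; Principle B requires it to be free in its binding domain — the clause headed by 'supposed'.
— Hannah: object of the clause headed by 'quoted'; is c-commanded by the pronoun; coreference would bind this R-expression — blocked (Principle C).
— Ingrid: subject of the clause headed by 'supposed'; c-commands the pronoun within its binding domain — blocked (Principle B).
— Julia: subject of the clause headed by 'quoted'; is c-commanded by the pronoun; coreference would bind this R-expression — blocked (Principle C).
— Zara: possessor inside the subject DP of the matrix clause; does not c-command the pronoun — Principle B does not apply; allowed.
— Zara's mother: subject of the matrix clause; c-commands the pronoun but lies outside its binding domain — allowed.

Zara, Zara's mother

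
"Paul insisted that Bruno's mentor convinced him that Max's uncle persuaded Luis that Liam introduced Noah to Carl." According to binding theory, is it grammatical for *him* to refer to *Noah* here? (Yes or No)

No

*Noah* is an R-expression; Principle C requires it to be free (not bound by any c-commanding expression).
— him: object of the clause headed by 'convinced'; the pronoun c-commands the R-expression — coreference blocked (Principle C).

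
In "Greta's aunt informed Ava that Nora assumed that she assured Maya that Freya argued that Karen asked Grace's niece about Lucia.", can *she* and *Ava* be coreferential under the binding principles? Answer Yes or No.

*Ava* is an R-expression; Principle C requires it to be free (not bound by any c-commanding expression).
— she: subject of the clause headed by 'assured'; the pronoun does not c-command the R-expression — coreference allowed.

Yes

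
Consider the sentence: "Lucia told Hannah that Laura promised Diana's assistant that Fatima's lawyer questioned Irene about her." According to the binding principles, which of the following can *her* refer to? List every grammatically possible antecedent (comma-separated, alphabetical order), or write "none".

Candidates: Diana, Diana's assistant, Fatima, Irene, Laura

Diana, Diana's assistant, Fatima, Laura

*her* is a pronoun; Principle B requires it to be free in its binding domain — the clause headed by 'questioned'.
— Diana: possessor inside the object DP of the clause headed by 'promised'; does not c-command the pronoun — Principle B does not apply; allowed.
— Diana's assistant: object of the clause headed by 'promised'; c-commands the pronoun but lies outside its binding domain — allowed.
— Fatima: possessor inside the subject DP of the clause headed by 'questioned'; does not c-command the pronoun — Principle B does not apply; allowed.
— Irene: object of the clause headed by 'questioned'; c-commands the pronoun within its binding domain — blocked (Principle B).
— Laura: subject of the clause headed by 'promised'; c-commands the pronoun but lies outside its binding domain — allowed.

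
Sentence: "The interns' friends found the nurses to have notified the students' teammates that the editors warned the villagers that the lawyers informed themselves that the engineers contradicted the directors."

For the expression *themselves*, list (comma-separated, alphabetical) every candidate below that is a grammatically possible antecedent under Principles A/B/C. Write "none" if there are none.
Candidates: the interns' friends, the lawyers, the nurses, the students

*themselves* is a reflexive; Principle A requires it to be bound within its binding domain — the clause headed by 'informed'.
— the interns' friends: subject of the matrix clause; c-commands the reflexive but lies outside its binding domain — cannot bind it (Principle A).
— the lawyers: subject of the clause headed by 'informed'; c-commands the reflexive within its binding domain — allowed (Principle A).
— the nurses: subject of the clause headed by 'notified'; c-commands the reflexive but lies outside its binding domain — cannot bind it (Principle A).
— the students: possessor inside the object DP of the clause headed by 'notified'; does not c-command the reflexive — cannot bind it (Principle A).

the lawyers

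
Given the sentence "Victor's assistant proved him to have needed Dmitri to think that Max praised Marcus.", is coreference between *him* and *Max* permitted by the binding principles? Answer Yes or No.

*him* is a pronoun; Principle B requires it to be free in its binding domain — the matrix clause.
— Max: subject of the clause headed by 'praised'; is c-commanded by the pronoun; coreference would bind this R-expression — blocked (Principle C).

No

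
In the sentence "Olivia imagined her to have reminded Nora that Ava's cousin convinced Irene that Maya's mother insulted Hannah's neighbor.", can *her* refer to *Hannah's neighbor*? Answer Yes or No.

No

*her* is a pronoun; Principle B requires it to be free in its binding domain — the matrix clause.
— Hannah's neighbor: object of the clause headed by 'insulted'; is c-commanded by the pronoun; coreference would bind this R-expression — blocked (Principle C).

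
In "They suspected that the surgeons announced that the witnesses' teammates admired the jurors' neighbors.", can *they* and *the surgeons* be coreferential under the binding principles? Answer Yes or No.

*the surgeons* is an R-expression; Principle C requires it to be free (not bound by any c-commanding expression).
— they: subject of the matrix clause; the pronoun c-commands the R-expression — coreference blocked (Principle C).

No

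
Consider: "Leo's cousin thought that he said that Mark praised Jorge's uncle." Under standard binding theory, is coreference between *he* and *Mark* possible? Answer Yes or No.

*Mark* is an R-expression; Principle C requires it to be free (not bound by any c-commanding expression).
— he: subject of the clause headed by 'said'; the pronoun c-commands the R-expression — coreference blocked (Principle C).

No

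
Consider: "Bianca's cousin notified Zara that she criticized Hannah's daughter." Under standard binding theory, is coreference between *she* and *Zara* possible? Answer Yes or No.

Yes

*Zara* is an R-expression; Principle C requires it to be free (not bound by any c-commanding expression).
— she: subject of the clause headed by 'criticized'; the pronoun does not c-command the R-expression — coreference allowed.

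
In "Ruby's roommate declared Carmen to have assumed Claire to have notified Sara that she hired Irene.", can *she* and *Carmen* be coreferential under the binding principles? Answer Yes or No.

*Carmen* is an R-expression; Principle C requires it to be free (not bound by any c-commanding expression).
— she: subject of the clause headed by 'hired'; the pronoun does not c-command the R-expression — coreference allowed.

Yes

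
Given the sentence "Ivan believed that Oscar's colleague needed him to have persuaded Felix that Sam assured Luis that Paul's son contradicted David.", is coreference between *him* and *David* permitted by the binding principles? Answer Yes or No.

*him* is a pronoun; Principle B requires it to be free in its binding domain — the clause headed by 'needed'.
— David: object of the clause headed by 'contradicted'; is c-commanded by the pronoun; coreference would bind this R-expression — blocked (Principle C).

No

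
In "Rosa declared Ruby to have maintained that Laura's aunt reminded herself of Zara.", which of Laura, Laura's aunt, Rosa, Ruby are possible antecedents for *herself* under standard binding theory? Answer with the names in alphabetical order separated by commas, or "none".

*herself* is a reflexive; Principle A requires it to be bound within its binding domain — the clause headed by 'reminded'.
— Laura: possessor inside the subject DP of the clause headed by 'reminded'; does not c-command the reflexive — cannot bind it (Principle A).
— Laura's aunt: subject of the clause headed by 'reminded'; c-commands the reflexive within its binding domain — allowed (Principle A).
— Rosa: subject of the matrix clause; c-commands the reflexive but lies outside its binding domain — cannot bind it (Principle A).
— Ruby: subject of the clause headed by 'maintained'; c-commands the reflexive but lies outside its binding domain — cannot bind it (Principle A).

Laura's aunt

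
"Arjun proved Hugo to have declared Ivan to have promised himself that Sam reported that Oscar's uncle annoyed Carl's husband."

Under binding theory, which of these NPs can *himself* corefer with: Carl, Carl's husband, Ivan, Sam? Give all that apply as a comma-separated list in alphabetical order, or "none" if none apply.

Ivan

*himself* is a reflexive; Principle A requires it to be bound within its binding domain — the clause headed by 'promised'.
— Carl: possessor inside the object DP of the clause headed by 'annoyed'; does not c-command the reflexive — cannot bind it (Principle A).
— Carl's husband: object of the clause headed by 'annoyed'; does not c-command the reflexive — cannot bind it (Principle A).
— Ivan: subject of the clause headed by 'promised'; c-commands the reflexive within its binding domain — allowed (Principle A).
— Sam: subject of the clause headed by 'reported'; does not c-command the reflexive — cannot bind it (Principle A).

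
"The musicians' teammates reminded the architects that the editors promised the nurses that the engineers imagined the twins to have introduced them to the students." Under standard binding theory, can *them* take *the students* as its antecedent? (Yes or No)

*them* is a pronoun; Principle B requires it to be free in its binding domain — the clause headed by 'introduced'.
— the students: second object of the clause headed by 'introduced'; is c-commanded by the pronoun; coreference would bind this R-expression — blocked (Principle C).

No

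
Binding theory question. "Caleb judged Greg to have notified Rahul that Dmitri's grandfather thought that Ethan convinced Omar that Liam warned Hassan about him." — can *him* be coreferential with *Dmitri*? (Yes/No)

Yes

*him* is a pronoun; Principle B requires it to be free in its binding domain — the clause headed by 'warned'.
— Dmitri: possessor inside the subject DP of the clause headed by 'thought'; does not c-command the pronoun — Principle B does not apply; allowed.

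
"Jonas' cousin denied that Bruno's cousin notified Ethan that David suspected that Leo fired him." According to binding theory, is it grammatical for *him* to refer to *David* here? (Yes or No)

Yes

*David* is an R-expression; Principle C requires it to be free (not bound by any c-commanding expression).
— him: object of the clause headed by 'fired'; the pronoun does not c-command the R-expression — coreference allowed.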